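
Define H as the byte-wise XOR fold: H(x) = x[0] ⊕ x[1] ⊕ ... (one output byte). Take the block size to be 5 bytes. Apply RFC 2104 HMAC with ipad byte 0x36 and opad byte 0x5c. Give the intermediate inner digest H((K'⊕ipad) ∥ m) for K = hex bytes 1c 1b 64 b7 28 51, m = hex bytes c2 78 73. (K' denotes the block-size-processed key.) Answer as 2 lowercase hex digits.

52

Key hex bytes 1c 1b 64 b7 28 51 is 6 bytes > B = 5, so hash it first: H(key) = ad, then zero-pad to 5 bytes: K' = ad 00 00 00 00.
K' ⊕ ipad = 9b 36 36 36 36.
Inner input = 9b 36 36 36 36 ∥ c2 78 73.
Inner hash: XOR 9b⊕36⊕36⊕36⊕36⊕c2⊕78⊕73 = 52.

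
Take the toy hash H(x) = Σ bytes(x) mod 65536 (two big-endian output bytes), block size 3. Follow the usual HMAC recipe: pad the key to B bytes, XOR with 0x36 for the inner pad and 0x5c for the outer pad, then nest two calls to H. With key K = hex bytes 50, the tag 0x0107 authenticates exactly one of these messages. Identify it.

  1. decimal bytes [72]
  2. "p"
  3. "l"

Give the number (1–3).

Key hex bytes 50 is 1 byte ≤ B = 3; zero-pad to 3 bytes: K' = 50 00 00.
K' ⊕ ipad = 66 36 36; K' ⊕ opad = 0c 5c 5c.
m1: inner = H(66 36 36 48) = 01 1a; tag = H(0c 5c 5c 01 1a) = 00df
m2: inner = H(66 36 36 70) = 01 42; tag = H(0c 5c 5c 01 42) = 0107 ← matches
m3: inner = H(66 36 36 6c) = 01 3e; tag = H(0c 5c 5c 01 3e) = 0103

2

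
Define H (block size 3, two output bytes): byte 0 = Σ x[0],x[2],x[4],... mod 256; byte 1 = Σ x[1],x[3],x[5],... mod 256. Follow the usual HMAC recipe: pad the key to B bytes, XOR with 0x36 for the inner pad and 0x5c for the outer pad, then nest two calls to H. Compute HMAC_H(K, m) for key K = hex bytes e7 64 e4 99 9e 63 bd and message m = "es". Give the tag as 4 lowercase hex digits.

91f5

Key hex bytes e7 64 e4 99 9e 63 bd is 7 bytes > B = 3, so hash it first: H(key) = 26 60, then zero-pad to 3 bytes: K' = 26 60 00.
K' ⊕ ipad = 10 56 36.  K' ⊕ opad = 7a 3c 5c.
Inner input = (K'⊕ipad) ∥ m = 10 56 36 ∥ 65 73.
Inner hash: even-index sum = 185 mod 256 = 185; odd-index sum = 187 mod 256 = 187 → b9 bb.
Outer input = (K'⊕opad) ∥ inner = 7a 3c 5c ∥ b9 bb.
Outer hash (tag): even-index sum = 401 mod 256 = 145; odd-index sum = 245 mod 256 = 245 → 91 f5.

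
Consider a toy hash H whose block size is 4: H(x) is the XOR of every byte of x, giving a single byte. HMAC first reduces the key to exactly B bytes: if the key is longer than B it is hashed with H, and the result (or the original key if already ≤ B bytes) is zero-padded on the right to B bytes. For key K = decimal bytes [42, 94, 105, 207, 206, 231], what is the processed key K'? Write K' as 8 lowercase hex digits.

|K| = 6 > B = 4, so first hash the key.
H(K): XOR 2a⊕5e⊕69⊕cf⊕ce⊕e7 = fb.
Zero-pad H(K) = fb to 4 bytes: K' = fb 00 00 00.

fb000000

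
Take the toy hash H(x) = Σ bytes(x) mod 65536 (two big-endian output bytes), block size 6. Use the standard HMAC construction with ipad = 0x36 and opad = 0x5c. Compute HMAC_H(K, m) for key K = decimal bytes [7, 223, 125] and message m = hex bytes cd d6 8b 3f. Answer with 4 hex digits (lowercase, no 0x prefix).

Key decimal bytes [7, 223, 125] = 07 df 7d is 3 bytes ≤ B = 6; zero-pad to 6 bytes: K' = 07 df 7d 00 00 00.
K' ⊕ ipad = 31 e9 4b 36 36 36.  K' ⊕ opad = 5b 83 21 5c 5c 5c.
Inner input = (K'⊕ipad) ∥ m = 31 e9 4b 36 36 36 ∥ cd d6 8b 3f.
Inner hash: sum = 49+233+75+54+54+54+205+214+139+63 = 1140 → 04 74.
Outer input = (K'⊕opad) ∥ inner = 5b 83 21 5c 5c 5c ∥ 04 74.
Outer hash (tag): sum = 91+131+33+92+92+92+4+116 = 651 → 02 8b.

028b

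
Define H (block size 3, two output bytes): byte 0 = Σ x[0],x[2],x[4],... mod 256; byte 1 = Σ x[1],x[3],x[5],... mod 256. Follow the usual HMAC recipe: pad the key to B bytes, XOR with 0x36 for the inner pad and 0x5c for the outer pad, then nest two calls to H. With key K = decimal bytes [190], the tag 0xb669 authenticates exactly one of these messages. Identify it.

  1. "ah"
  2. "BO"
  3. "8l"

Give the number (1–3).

Key decimal bytes [190] = be is 1 byte ≤ B = 3; zero-pad to 3 bytes: K' = be 00 00.
K' ⊕ ipad = 88 36 36; K' ⊕ opad = e2 5c 5c.
m1: inner = H(88 36 36 61 68) = 26 97; tag = H(e2 5c 5c 26 97) = d582
m2: inner = H(88 36 36 42 4f) = 0d 78; tag = H(e2 5c 5c 0d 78) = b669 ← matches
m3: inner = H(88 36 36 38 6c) = 2a 6e; tag = H(e2 5c 5c 2a 6e) = ac86

2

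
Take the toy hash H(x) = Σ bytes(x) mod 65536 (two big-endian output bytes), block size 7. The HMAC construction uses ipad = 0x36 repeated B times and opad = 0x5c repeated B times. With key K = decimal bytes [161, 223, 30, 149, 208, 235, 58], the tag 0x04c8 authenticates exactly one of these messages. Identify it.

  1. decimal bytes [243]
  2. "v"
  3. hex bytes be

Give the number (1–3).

2

Key decimal bytes [161, 223, 30, 149, 208, 235, 58] = a1 df 1e 95 d0 eb 3a is exactly B = 7 bytes: K' = a1 df 1e 95 d0 eb 3a.
K' ⊕ ipad = 97 e9 28 a3 e6 dd 0c; K' ⊕ opad = fd 83 42 c9 8c b7 66.
m1: inner = H(97 e9 28 a3 e6 dd 0c f3) = 05 0d; tag = H(fd 83 42 c9 8c b7 66 05 0d) = 0446
m2: inner = H(97 e9 28 a3 e6 dd 0c 76) = 04 90; tag = H(fd 83 42 c9 8c b7 66 04 90) = 04c8 ← matches
m3: inner = H(97 e9 28 a3 e6 dd 0c be) = 04 d8; tag = H(fd 83 42 c9 8c b7 66 04 d8) = 0510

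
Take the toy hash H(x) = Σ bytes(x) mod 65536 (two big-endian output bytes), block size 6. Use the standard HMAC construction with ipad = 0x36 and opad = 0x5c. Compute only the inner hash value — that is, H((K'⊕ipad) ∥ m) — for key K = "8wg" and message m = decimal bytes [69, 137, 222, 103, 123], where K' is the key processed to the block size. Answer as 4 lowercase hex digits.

Key "8wg" = 38 77 67 is 3 bytes ≤ B = 6; zero-pad to 6 bytes: K' = 38 77 67 00 00 00.
K' ⊕ ipad = 0e 41 51 36 36 36.
Inner input = 0e 41 51 36 36 36 ∥ 45 89 de 67 7b.
Inner hash: sum = 14+65+81+54+54+54+69+137+222+103+123 = 976 → 03 d0.

03d0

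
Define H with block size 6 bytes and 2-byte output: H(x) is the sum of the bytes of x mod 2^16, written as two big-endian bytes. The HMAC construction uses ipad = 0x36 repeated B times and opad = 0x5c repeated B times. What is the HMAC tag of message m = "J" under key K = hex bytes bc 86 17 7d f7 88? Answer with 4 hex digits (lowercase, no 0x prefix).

Key hex bytes bc 86 17 7d f7 88 is exactly B = 6 bytes: K' = bc 86 17 7d f7 88.
K' ⊕ ipad = 8a b0 21 4b c1 be.  K' ⊕ opad = e0 da 4b 21 ab d4.
Inner input = (K'⊕ipad) ∥ m = 8a b0 21 4b c1 be ∥ 4a.
Inner hash: sum = 138+176+33+75+193+190+74 = 879 → 03 6f.
Outer input = (K'⊕opad) ∥ inner = e0 da 4b 21 ab d4 ∥ 03 6f.
Outer hash (tag): sum = 224+218+75+33+171+212+3+111 = 1047 → 04 17.

0417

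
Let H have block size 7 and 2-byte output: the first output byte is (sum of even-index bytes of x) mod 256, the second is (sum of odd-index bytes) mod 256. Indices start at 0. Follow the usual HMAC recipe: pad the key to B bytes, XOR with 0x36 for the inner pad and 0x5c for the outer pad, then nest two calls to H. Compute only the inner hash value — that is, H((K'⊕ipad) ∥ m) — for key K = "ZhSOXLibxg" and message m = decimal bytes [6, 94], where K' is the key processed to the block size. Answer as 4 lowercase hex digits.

d06c

Key "ZhSOXLibxg" = 5a 68 53 4f 58 4c 69 62 78 67 is 10 bytes > B = 7, so hash it first: H(key) = e6 cc, then zero-pad to 7 bytes: K' = e6 cc 00 00 00 00 00.
K' ⊕ ipad = d0 fa 36 36 36 36 36.
Inner input = d0 fa 36 36 36 36 36 ∥ 06 5e.
Inner hash: even-index sum = 464 mod 256 = 208; odd-index sum = 364 mod 256 = 108 → d0 6c.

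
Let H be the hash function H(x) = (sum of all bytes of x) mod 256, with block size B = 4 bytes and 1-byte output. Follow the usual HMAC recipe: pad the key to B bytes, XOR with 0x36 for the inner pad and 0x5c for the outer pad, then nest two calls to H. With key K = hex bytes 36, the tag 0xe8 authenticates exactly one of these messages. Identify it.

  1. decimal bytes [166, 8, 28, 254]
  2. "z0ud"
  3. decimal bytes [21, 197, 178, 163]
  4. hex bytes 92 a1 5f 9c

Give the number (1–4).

1

Key hex bytes 36 is 1 byte ≤ B = 4; zero-pad to 4 bytes: K' = 36 00 00 00.
K' ⊕ ipad = 00 36 36 36; K' ⊕ opad = 6a 5c 5c 5c.
m1: inner = H(00 36 36 36 a6 08 1c fe) = 6a; tag = H(6a 5c 5c 5c 6a) = e8 ← matches
m2: inner = H(00 36 36 36 7a 30 75 64) = 25; tag = H(6a 5c 5c 5c 25) = a3
m3: inner = H(00 36 36 36 15 c5 b2 a3) = d1; tag = H(6a 5c 5c 5c d1) = 4f
m4: inner = H(00 36 36 36 92 a1 5f 9c) = d0; tag = H(6a 5c 5c 5c d0) = 4e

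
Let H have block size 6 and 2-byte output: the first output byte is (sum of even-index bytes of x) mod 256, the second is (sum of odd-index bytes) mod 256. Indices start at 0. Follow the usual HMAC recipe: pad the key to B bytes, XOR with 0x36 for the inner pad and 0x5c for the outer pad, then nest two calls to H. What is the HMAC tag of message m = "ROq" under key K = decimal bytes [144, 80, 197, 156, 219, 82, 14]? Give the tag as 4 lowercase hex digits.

51dd

Key decimal bytes [144, 80, 197, 156, 219, 82, 14] = 90 50 c5 9c db 52 0e is 7 bytes > B = 6, so hash it first: H(key) = 3e 3e, then zero-pad to 6 bytes: K' = 3e 3e 00 00 00 00.
K' ⊕ ipad = 08 08 36 36 36 36.  K' ⊕ opad = 62 62 5c 5c 5c 5c.
Inner input = (K'⊕ipad) ∥ m = 08 08 36 36 36 36 ∥ 52 4f 71.
Inner hash: even-index sum = 311 mod 256 = 55; odd-index sum = 195 mod 256 = 195 → 37 c3.
Outer input = (K'⊕opad) ∥ inner = 62 62 5c 5c 5c 5c ∥ 37 c3.
Outer hash (tag): even-index sum = 337 mod 256 = 81; odd-index sum = 477 mod 256 = 221 → 51 dd.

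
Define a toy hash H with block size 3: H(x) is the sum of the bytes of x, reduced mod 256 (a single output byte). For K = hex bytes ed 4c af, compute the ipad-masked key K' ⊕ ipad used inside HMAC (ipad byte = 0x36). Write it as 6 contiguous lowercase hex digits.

Key hex bytes ed 4c af is exactly B = 3 bytes: K' = ed 4c af.
XOR each byte with 0x36: ed⊕36=db, 4c⊕36=7a, af⊕36=99.

db7a99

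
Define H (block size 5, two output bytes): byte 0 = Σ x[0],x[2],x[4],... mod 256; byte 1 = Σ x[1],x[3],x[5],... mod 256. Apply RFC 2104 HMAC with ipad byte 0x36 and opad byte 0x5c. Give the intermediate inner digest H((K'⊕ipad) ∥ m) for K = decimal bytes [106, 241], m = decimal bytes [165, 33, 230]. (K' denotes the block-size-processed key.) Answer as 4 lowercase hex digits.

Key decimal bytes [106, 241] = 6a f1 is 2 bytes ≤ B = 5; zero-pad to 5 bytes: K' = 6a f1 00 00 00.
K' ⊕ ipad = 5c c7 36 36 36.
Inner input = 5c c7 36 36 36 ∥ a5 21 e6.
Inner hash: even-index sum = 233 mod 256 = 233; odd-index sum = 648 mod 256 = 136 → e9 88.

e988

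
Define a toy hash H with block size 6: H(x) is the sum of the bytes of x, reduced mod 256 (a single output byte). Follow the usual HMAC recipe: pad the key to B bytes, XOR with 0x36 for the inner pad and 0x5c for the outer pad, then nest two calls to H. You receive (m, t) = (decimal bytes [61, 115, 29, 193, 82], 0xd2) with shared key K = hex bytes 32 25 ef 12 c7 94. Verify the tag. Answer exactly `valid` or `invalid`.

valid

Key hex bytes 32 25 ef 12 c7 94 is exactly B = 6 bytes: K' = 32 25 ef 12 c7 94.
K' ⊕ ipad = 04 13 d9 24 f1 a2; K' ⊕ opad = 6e 79 b3 4e 9b c8.
Inner hash: sum = 4+19+217+36+241+162+61+115+29+193+82 = 1159; mod 256 = 135 → 87.
Outer hash (recomputed tag): sum = 110+121+179+78+155+200+135 = 978; mod 256 = 210 → d2.
Recomputed tag = d2; claimed = d2 → match.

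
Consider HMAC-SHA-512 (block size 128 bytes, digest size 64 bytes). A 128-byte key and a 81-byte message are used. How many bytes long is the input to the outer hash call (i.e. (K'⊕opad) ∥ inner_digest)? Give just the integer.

Key is 128 ≤ 128 bytes, zero-padded: |K'| = 128.
Outer input = (K'⊕opad) ∥ H(inner) → 128 + 64 = 192 bytes.

192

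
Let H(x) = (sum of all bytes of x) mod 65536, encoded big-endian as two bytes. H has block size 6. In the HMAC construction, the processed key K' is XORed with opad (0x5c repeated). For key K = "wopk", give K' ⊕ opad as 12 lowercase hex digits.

2b332c375c5c

Key "wopk" = 77 6f 70 6b is 4 bytes ≤ B = 6; zero-pad to 6 bytes: K' = 77 6f 70 6b 00 00.
XOR each byte with 0x5c: 77⊕5c=2b, 6f⊕5c=33, 70⊕5c=2c, 6b⊕5c=37, 00⊕5c=5c, 00⊕5c=5c.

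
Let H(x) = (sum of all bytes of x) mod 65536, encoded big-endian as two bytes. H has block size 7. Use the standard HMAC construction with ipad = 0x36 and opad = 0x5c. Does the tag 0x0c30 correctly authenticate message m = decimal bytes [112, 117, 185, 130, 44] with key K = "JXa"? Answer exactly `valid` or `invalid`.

invalid

Key "JXa" = 4a 58 61 is 3 bytes ≤ B = 7; zero-pad to 7 bytes: K' = 4a 58 61 00 00 00 00.
K' ⊕ ipad = 7c 6e 57 36 36 36 36; K' ⊕ opad = 16 04 3d 5c 5c 5c 5c.
Inner hash: sum = 124+110+87+54+54+54+54+112+117+185+130+44 = 1125 → 04 65.
Outer hash (recomputed tag): sum = 22+4+61+92+92+92+92+4+101 = 560 → 02 30.
Recomputed tag = 0230; claimed = 0c30 → mismatch.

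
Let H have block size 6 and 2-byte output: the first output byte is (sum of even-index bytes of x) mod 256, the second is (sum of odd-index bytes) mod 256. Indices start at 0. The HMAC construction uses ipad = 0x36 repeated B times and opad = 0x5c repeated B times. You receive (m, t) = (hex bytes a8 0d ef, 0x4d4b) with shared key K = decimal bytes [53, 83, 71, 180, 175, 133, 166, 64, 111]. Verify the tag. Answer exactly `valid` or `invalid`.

invalid

Key decimal bytes [53, 83, 71, 180, 175, 133, 166, 64, 111] = 35 53 47 b4 af 85 a6 40 6f is 9 bytes > B = 6, so hash it first: H(key) = 40 cc, then zero-pad to 6 bytes: K' = 40 cc 00 00 00 00.
K' ⊕ ipad = 76 fa 36 36 36 36; K' ⊕ opad = 1c 90 5c 5c 5c 5c.
Inner hash: even-index sum = 633 mod 256 = 121; odd-index sum = 371 mod 256 = 115 → 79 73.
Outer hash (recomputed tag): even-index sum = 333 mod 256 = 77; odd-index sum = 443 mod 256 = 187 → 4d bb.
Recomputed tag = 4dbb; claimed = 4d4b → mismatch.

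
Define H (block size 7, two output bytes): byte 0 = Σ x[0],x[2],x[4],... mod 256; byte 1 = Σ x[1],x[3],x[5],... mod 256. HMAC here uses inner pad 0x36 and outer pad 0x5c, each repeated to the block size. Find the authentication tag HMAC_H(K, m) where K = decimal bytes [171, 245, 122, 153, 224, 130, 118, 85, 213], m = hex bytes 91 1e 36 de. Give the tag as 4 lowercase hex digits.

Key decimal bytes [171, 245, 122, 153, 224, 130, 118, 85, 213] = ab f5 7a 99 e0 82 76 55 d5 is 9 bytes > B = 7, so hash it first: H(key) = 50 65, then zero-pad to 7 bytes: K' = 50 65 00 00 00 00 00.
K' ⊕ ipad = 66 53 36 36 36 36 36.  K' ⊕ opad = 0c 39 5c 5c 5c 5c 5c.
Inner input = (K'⊕ipad) ∥ m = 66 53 36 36 36 36 36 ∥ 91 1e 36 de.
Inner hash: even-index sum = 516 mod 256 = 4; odd-index sum = 390 mod 256 = 134 → 04 86.
Outer input = (K'⊕opad) ∥ inner = 0c 39 5c 5c 5c 5c 5c ∥ 04 86.
Outer hash (tag): even-index sum = 422 mod 256 = 166; odd-index sum = 245 mod 256 = 245 → a6 f5.

a6f5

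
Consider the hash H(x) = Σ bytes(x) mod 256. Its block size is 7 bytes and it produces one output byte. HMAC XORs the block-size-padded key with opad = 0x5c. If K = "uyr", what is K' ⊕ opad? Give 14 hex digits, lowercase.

29252e5c5c5c5c

Key "uyr" = 75 79 72 is 3 bytes ≤ B = 7; zero-pad to 7 bytes: K' = 75 79 72 00 00 00 00.
XOR each byte with 0x5c: 75⊕5c=29, 79⊕5c=25, 72⊕5c=2e, 00⊕5c=5c, 00⊕5c=5c, 00⊕5c=5c, 00⊕5c=5c.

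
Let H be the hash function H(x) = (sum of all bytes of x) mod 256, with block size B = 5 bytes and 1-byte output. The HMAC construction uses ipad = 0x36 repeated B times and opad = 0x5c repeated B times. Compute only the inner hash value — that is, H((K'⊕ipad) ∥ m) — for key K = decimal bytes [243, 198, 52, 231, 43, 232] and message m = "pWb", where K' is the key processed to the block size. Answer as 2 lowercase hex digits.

d2

Key decimal bytes [243, 198, 52, 231, 43, 232] = f3 c6 34 e7 2b e8 is 6 bytes > B = 5, so hash it first: H(key) = e7, then zero-pad to 5 bytes: K' = e7 00 00 00 00.
K' ⊕ ipad = d1 36 36 36 36.
Inner input = d1 36 36 36 36 ∥ 70 57 62.
Inner hash: sum = 209+54+54+54+54+112+87+98 = 722; mod 256 = 210 → d2.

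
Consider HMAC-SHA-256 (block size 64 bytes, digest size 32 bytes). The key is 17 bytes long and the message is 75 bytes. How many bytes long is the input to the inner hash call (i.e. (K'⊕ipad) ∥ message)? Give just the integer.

139

Key is 17 ≤ 64 bytes, zero-padded: |K'| = 64.
Inner input = (K'⊕ipad) ∥ m → 64 + 75 = 139 bytes.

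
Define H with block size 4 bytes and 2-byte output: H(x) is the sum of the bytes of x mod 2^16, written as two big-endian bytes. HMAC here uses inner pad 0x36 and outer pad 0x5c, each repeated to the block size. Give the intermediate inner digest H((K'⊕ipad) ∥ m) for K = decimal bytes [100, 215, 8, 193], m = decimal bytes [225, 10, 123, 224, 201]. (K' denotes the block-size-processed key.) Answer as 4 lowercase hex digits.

0577

Key decimal bytes [100, 215, 8, 193] = 64 d7 08 c1 is exactly B = 4 bytes: K' = 64 d7 08 c1.
K' ⊕ ipad = 52 e1 3e f7.
Inner input = 52 e1 3e f7 ∥ e1 0a 7b e0 c9.
Inner hash: sum = 82+225+62+247+225+10+123+224+201 = 1399 → 05 77.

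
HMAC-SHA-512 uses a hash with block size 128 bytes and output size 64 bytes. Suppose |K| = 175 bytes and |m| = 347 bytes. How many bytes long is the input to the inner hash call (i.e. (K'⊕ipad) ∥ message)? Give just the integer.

Key is 175 > 128 bytes, so it is hashed to 64 bytes then zero-padded to 128: |K'| = 128.
Inner input = (K'⊕ipad) ∥ m → 128 + 347 = 475 bytes.

475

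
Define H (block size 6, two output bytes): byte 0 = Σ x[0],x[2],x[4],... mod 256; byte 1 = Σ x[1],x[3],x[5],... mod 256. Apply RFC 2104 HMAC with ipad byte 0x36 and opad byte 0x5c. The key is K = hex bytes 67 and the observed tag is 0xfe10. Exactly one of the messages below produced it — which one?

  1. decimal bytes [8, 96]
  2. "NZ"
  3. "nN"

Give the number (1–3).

Key hex bytes 67 is 1 byte ≤ B = 6; zero-pad to 6 bytes: K' = 67 00 00 00 00 00.
K' ⊕ ipad = 51 36 36 36 36 36; K' ⊕ opad = 3b 5c 5c 5c 5c 5c.
m1: inner = H(51 36 36 36 36 36 08 60) = c5 02; tag = H(3b 5c 5c 5c 5c 5c c5 02) = b816
m2: inner = H(51 36 36 36 36 36 4e 5a) = 0b fc; tag = H(3b 5c 5c 5c 5c 5c 0b fc) = fe10 ← matches
m3: inner = H(51 36 36 36 36 36 6e 4e) = 2b f0; tag = H(3b 5c 5c 5c 5c 5c 2b f0) = 1e04

2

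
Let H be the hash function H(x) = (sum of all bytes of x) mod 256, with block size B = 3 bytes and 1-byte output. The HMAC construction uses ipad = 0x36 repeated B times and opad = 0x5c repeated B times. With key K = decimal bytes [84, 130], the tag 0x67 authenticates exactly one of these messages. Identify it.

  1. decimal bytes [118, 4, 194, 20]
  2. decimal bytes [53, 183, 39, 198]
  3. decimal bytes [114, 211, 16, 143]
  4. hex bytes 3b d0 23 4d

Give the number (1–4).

2

Key decimal bytes [84, 130] = 54 82 is 2 bytes ≤ B = 3; zero-pad to 3 bytes: K' = 54 82 00.
K' ⊕ ipad = 62 b4 36; K' ⊕ opad = 08 de 5c.
m1: inner = H(62 b4 36 76 04 c2 14) = 9c; tag = H(08 de 5c 9c) = de
m2: inner = H(62 b4 36 35 b7 27 c6) = 25; tag = H(08 de 5c 25) = 67 ← matches
m3: inner = H(62 b4 36 72 d3 10 8f) = 30; tag = H(08 de 5c 30) = 72
m4: inner = H(62 b4 36 3b d0 23 4d) = c7; tag = H(08 de 5c c7) = 09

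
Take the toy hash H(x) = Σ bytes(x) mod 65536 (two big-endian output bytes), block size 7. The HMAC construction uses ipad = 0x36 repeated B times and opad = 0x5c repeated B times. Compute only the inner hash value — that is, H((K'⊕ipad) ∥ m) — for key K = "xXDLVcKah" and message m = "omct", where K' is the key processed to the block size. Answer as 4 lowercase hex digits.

Key "xXDLVcKah" = 78 58 44 4c 56 63 4b 61 68 is 9 bytes > B = 7, so hash it first: H(key) = 03 2d, then zero-pad to 7 bytes: K' = 03 2d 00 00 00 00 00.
K' ⊕ ipad = 35 1b 36 36 36 36 36.
Inner input = 35 1b 36 36 36 36 36 ∥ 6f 6d 63 74.
Inner hash: sum = 53+27+54+54+54+54+54+111+109+99+116 = 785 → 03 11.

0311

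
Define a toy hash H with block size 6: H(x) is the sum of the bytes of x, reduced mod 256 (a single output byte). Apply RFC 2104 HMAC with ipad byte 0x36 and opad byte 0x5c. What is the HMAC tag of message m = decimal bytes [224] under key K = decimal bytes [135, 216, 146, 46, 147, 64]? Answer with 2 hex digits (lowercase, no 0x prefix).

Key decimal bytes [135, 216, 146, 46, 147, 64] = 87 d8 92 2e 93 40 is exactly B = 6 bytes: K' = 87 d8 92 2e 93 40.
K' ⊕ ipad = b1 ee a4 18 a5 76.  K' ⊕ opad = db 84 ce 72 cf 1c.
Inner input = (K'⊕ipad) ∥ m = b1 ee a4 18 a5 76 ∥ e0.
Inner hash: sum = 177+238+164+24+165+118+224 = 1110; mod 256 = 86 → 56.
Outer input = (K'⊕opad) ∥ inner = db 84 ce 72 cf 1c ∥ 56.
Outer hash (tag): sum = 219+132+206+114+207+28+86 = 992; mod 256 = 224 → e0.

e0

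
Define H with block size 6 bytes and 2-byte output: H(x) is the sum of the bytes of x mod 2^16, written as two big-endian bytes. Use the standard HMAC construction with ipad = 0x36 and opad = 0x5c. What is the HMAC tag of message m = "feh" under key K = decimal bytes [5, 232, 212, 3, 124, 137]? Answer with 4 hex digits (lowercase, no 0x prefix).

Key decimal bytes [5, 232, 212, 3, 124, 137] = 05 e8 d4 03 7c 89 is exactly B = 6 bytes: K' = 05 e8 d4 03 7c 89.
K' ⊕ ipad = 33 de e2 35 4a bf.  K' ⊕ opad = 59 b4 88 5f 20 d5.
Inner input = (K'⊕ipad) ∥ m = 33 de e2 35 4a bf ∥ 66 65 68.
Inner hash: sum = 51+222+226+53+74+191+102+101+104 = 1124 → 04 64.
Outer input = (K'⊕opad) ∥ inner = 59 b4 88 5f 20 d5 ∥ 04 64.
Outer hash (tag): sum = 89+180+136+95+32+213+4+100 = 849 → 03 51.

0351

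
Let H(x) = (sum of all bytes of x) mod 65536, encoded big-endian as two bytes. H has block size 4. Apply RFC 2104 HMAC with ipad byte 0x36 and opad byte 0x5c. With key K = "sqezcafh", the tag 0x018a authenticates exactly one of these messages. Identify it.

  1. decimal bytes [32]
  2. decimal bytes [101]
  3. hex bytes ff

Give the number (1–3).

Key "sqezcafh" = 73 71 65 7a 63 61 66 68 is 8 bytes > B = 4, so hash it first: H(key) = 03 55, then zero-pad to 4 bytes: K' = 03 55 00 00.
K' ⊕ ipad = 35 63 36 36; K' ⊕ opad = 5f 09 5c 5c.
m1: inner = H(35 63 36 36 20) = 01 24; tag = H(5f 09 5c 5c 01 24) = 0145
m2: inner = H(35 63 36 36 65) = 01 69; tag = H(5f 09 5c 5c 01 69) = 018a ← matches
m3: inner = H(35 63 36 36 ff) = 02 03; tag = H(5f 09 5c 5c 02 03) = 0125

2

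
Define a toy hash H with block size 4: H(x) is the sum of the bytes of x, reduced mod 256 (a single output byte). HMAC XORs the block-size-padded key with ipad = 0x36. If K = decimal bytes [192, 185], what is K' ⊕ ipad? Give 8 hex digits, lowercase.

f68f3636

Key decimal bytes [192, 185] = c0 b9 is 2 bytes ≤ B = 4; zero-pad to 4 bytes: K' = c0 b9 00 00.
XOR each byte with 0x36: c0⊕36=f6, b9⊕36=8f, 00⊕36=36, 00⊕36=36.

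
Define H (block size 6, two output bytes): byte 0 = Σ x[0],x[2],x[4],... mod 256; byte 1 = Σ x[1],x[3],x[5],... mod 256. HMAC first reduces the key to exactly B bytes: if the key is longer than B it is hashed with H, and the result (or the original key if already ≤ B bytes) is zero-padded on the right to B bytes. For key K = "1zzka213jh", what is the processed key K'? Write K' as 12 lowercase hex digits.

a7b200000000

|K| = 10 > B = 6, so first hash the key.
H(K): even-index sum = 423 mod 256 = 167; odd-index sum = 434 mod 256 = 178 → a7 b2.
Zero-pad H(K) = a7 b2 to 6 bytes: K' = a7 b2 00 00 00 00.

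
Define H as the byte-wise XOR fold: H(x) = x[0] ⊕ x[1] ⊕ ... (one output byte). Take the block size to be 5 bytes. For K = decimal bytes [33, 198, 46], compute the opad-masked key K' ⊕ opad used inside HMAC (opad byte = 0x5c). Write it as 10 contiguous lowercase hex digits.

7d9a725c5c

Key decimal bytes [33, 198, 46] = 21 c6 2e is 3 bytes ≤ B = 5; zero-pad to 5 bytes: K' = 21 c6 2e 00 00.
XOR each byte with 0x5c: 21⊕5c=7d, c6⊕5c=9a, 2e⊕5c=72, 00⊕5c=5c, 00⊕5c=5c.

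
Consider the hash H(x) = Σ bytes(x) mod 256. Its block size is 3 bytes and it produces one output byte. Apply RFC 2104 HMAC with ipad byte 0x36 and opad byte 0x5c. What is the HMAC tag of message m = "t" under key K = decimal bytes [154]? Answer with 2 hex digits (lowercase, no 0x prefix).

Key decimal bytes [154] = 9a is 1 byte ≤ B = 3; zero-pad to 3 bytes: K' = 9a 00 00.
K' ⊕ ipad = ac 36 36.  K' ⊕ opad = c6 5c 5c.
Inner input = (K'⊕ipad) ∥ m = ac 36 36 ∥ 74.
Inner hash: sum = 172+54+54+116 = 396; mod 256 = 140 → 8c.
Outer input = (K'⊕opad) ∥ inner = c6 5c 5c ∥ 8c.
Outer hash (tag): sum = 198+92+92+140 = 522; mod 256 = 10 → 0a.

0a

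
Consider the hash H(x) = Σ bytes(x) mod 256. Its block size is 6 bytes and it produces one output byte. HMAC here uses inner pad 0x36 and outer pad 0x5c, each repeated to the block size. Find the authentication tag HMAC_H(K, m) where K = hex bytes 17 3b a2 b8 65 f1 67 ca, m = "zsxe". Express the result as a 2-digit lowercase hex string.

18

Key hex bytes 17 3b a2 b8 65 f1 67 ca is 8 bytes > B = 6, so hash it first: H(key) = 33, then zero-pad to 6 bytes: K' = 33 00 00 00 00 00.
K' ⊕ ipad = 05 36 36 36 36 36.  K' ⊕ opad = 6f 5c 5c 5c 5c 5c.
Inner input = (K'⊕ipad) ∥ m = 05 36 36 36 36 36 ∥ 7a 73 78 65.
Inner hash: sum = 5+54+54+54+54+54+122+115+120+101 = 733; mod 256 = 221 → dd.
Outer input = (K'⊕opad) ∥ inner = 6f 5c 5c 5c 5c 5c ∥ dd.
Outer hash (tag): sum = 111+92+92+92+92+92+221 = 792; mod 256 = 24 → 18.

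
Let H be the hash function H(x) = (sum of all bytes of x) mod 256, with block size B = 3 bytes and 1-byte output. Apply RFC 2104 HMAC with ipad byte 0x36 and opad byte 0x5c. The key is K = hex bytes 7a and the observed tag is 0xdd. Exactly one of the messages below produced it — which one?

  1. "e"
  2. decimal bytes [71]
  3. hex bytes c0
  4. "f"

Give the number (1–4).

2

Key hex bytes 7a is 1 byte ≤ B = 3; zero-pad to 3 bytes: K' = 7a 00 00.
K' ⊕ ipad = 4c 36 36; K' ⊕ opad = 26 5c 5c.
m1: inner = H(4c 36 36 65) = 1d; tag = H(26 5c 5c 1d) = fb
m2: inner = H(4c 36 36 47) = ff; tag = H(26 5c 5c ff) = dd ← matches
m3: inner = H(4c 36 36 c0) = 78; tag = H(26 5c 5c 78) = 56
m4: inner = H(4c 36 36 66) = 1e; tag = H(26 5c 5c 1e) = fc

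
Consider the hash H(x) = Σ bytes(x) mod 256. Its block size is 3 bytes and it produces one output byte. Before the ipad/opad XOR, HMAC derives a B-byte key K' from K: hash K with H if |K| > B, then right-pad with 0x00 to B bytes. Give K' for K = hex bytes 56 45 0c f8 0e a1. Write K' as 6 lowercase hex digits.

4e0000

|K| = 6 > B = 3, so first hash the key.
H(K): sum = 86+69+12+248+14+161 = 590; mod 256 = 78 → 4e.
Zero-pad H(K) = 4e to 3 bytes: K' = 4e 00 00.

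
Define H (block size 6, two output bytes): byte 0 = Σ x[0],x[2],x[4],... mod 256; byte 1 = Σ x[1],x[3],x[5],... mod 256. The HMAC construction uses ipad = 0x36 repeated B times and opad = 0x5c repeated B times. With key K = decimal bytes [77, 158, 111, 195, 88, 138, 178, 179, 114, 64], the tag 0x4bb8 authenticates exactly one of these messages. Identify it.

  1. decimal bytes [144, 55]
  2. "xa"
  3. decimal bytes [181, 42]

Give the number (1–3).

3

Key decimal bytes [77, 158, 111, 195, 88, 138, 178, 179, 114, 64] = 4d 9e 6f c3 58 8a b2 b3 72 40 is 10 bytes > B = 6, so hash it first: H(key) = 38 de, then zero-pad to 6 bytes: K' = 38 de 00 00 00 00.
K' ⊕ ipad = 0e e8 36 36 36 36; K' ⊕ opad = 64 82 5c 5c 5c 5c.
m1: inner = H(0e e8 36 36 36 36 90 37) = 0a 8b; tag = H(64 82 5c 5c 5c 5c 0a 8b) = 26c5
m2: inner = H(0e e8 36 36 36 36 78 61) = f2 b5; tag = H(64 82 5c 5c 5c 5c f2 b5) = 0eef
m3: inner = H(0e e8 36 36 36 36 b5 2a) = 2f 7e; tag = H(64 82 5c 5c 5c 5c 2f 7e) = 4bb8 ← matches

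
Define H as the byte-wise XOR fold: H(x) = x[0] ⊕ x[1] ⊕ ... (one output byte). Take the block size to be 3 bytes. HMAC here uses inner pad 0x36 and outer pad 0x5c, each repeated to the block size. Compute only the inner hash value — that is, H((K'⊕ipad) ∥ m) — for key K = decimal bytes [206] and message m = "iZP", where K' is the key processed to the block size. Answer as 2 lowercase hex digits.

9b

Key decimal bytes [206] = ce is 1 byte ≤ B = 3; zero-pad to 3 bytes: K' = ce 00 00.
K' ⊕ ipad = f8 36 36.
Inner input = f8 36 36 ∥ 69 5a 50.
Inner hash: XOR f8⊕36⊕36⊕69⊕5a⊕50 = 9b.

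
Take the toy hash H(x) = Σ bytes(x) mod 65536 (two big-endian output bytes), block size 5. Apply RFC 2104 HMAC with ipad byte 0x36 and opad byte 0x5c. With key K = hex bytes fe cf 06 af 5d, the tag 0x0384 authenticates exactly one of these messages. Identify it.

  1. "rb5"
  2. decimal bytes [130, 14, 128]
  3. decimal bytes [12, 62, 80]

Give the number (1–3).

Key hex bytes fe cf 06 af 5d is exactly B = 5 bytes: K' = fe cf 06 af 5d.
K' ⊕ ipad = c8 f9 30 99 6b; K' ⊕ opad = a2 93 5a f3 01.
m1: inner = H(c8 f9 30 99 6b 72 62 35) = 03 fe; tag = H(a2 93 5a f3 01 03 fe) = 0384 ← matches
m2: inner = H(c8 f9 30 99 6b 82 0e 80) = 04 05; tag = H(a2 93 5a f3 01 04 05) = 028c
m3: inner = H(c8 f9 30 99 6b 0c 3e 50) = 03 8f; tag = H(a2 93 5a f3 01 03 8f) = 0315

1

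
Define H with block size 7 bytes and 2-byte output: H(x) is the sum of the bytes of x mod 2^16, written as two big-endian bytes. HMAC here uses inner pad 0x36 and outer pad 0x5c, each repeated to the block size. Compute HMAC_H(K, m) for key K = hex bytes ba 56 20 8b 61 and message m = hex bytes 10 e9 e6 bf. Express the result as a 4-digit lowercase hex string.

Key hex bytes ba 56 20 8b 61 is 5 bytes ≤ B = 7; zero-pad to 7 bytes: K' = ba 56 20 8b 61 00 00.
K' ⊕ ipad = 8c 60 16 bd 57 36 36.  K' ⊕ opad = e6 0a 7c d7 3d 5c 5c.
Inner input = (K'⊕ipad) ∥ m = 8c 60 16 bd 57 36 36 ∥ 10 e9 e6 bf.
Inner hash: sum = 140+96+22+189+87+54+54+16+233+230+191 = 1312 → 05 20.
Outer input = (K'⊕opad) ∥ inner = e6 0a 7c d7 3d 5c 5c ∥ 05 20.
Outer hash (tag): sum = 230+10+124+215+61+92+92+5+32 = 861 → 03 5d.

035d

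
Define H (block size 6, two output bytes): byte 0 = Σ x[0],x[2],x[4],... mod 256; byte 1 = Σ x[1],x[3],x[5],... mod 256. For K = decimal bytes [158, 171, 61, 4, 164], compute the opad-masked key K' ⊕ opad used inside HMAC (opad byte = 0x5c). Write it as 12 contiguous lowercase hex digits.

Key decimal bytes [158, 171, 61, 4, 164] = 9e ab 3d 04 a4 is 5 bytes ≤ B = 6; zero-pad to 6 bytes: K' = 9e ab 3d 04 a4 00.
XOR each byte with 0x5c: 9e⊕5c=c2, ab⊕5c=f7, 3d⊕5c=61, 04⊕5c=58, a4⊕5c=f8, 00⊕5c=5c.

c2f76158f85c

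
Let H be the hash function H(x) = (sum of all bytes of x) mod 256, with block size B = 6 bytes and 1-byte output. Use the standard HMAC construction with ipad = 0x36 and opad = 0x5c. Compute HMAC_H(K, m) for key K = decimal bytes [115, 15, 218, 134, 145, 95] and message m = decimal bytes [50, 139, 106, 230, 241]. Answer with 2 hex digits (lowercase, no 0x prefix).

Key decimal bytes [115, 15, 218, 134, 145, 95] = 73 0f da 86 91 5f is exactly B = 6 bytes: K' = 73 0f da 86 91 5f.
K' ⊕ ipad = 45 39 ec b0 a7 69.  K' ⊕ opad = 2f 53 86 da cd 03.
Inner input = (K'⊕ipad) ∥ m = 45 39 ec b0 a7 69 ∥ 32 8b 6a e6 f1.
Inner hash: sum = 69+57+236+176+167+105+50+139+106+230+241 = 1576; mod 256 = 40 → 28.
Outer input = (K'⊕opad) ∥ inner = 2f 53 86 da cd 03 ∥ 28.
Outer hash (tag): sum = 47+83+134+218+205+3+40 = 730; mod 256 = 218 → da.

da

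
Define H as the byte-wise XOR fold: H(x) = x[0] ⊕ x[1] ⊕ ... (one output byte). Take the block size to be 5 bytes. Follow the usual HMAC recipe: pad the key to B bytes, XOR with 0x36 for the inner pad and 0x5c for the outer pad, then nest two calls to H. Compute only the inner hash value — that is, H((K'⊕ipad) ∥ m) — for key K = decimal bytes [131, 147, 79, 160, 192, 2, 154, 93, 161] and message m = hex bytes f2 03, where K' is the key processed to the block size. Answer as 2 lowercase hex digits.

9c

Key decimal bytes [131, 147, 79, 160, 192, 2, 154, 93, 161] = 83 93 4f a0 c0 02 9a 5d a1 is 9 bytes > B = 5, so hash it first: H(key) = 5b, then zero-pad to 5 bytes: K' = 5b 00 00 00 00.
K' ⊕ ipad = 6d 36 36 36 36.
Inner input = 6d 36 36 36 36 ∥ f2 03.
Inner hash: XOR 6d⊕36⊕36⊕36⊕36⊕f2⊕03 = 9c.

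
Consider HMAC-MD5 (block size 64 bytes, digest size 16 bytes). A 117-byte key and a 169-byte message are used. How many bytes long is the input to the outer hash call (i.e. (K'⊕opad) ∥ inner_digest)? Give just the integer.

Key is 117 > 64 bytes, so it is hashed to 16 bytes then zero-padded to 64: |K'| = 64.
Outer input = (K'⊕opad) ∥ H(inner) → 64 + 16 = 80 bytes.

80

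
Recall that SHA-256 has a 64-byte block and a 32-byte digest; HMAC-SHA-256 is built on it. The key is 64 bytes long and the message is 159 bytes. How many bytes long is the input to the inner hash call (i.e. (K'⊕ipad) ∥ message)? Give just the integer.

223

Key is 64 ≤ 64 bytes, zero-padded: |K'| = 64.
Inner input = (K'⊕ipad) ∥ m → 64 + 159 = 223 bytes.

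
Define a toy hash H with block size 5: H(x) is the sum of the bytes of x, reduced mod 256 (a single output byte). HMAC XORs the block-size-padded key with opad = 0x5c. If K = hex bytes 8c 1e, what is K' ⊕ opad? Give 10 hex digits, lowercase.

d0425c5c5c

Key hex bytes 8c 1e is 2 bytes ≤ B = 5; zero-pad to 5 bytes: K' = 8c 1e 00 00 00.
XOR each byte with 0x5c: 8c⊕5c=d0, 1e⊕5c=42, 00⊕5c=5c, 00⊕5c=5c, 00⊕5c=5c.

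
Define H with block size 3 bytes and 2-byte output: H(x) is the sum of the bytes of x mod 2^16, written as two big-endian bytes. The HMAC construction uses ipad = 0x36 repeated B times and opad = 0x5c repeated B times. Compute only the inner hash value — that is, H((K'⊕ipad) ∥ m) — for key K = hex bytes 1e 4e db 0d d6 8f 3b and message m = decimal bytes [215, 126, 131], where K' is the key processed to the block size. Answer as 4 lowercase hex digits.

0304

Key hex bytes 1e 4e db 0d d6 8f 3b is 7 bytes > B = 3, so hash it first: H(key) = 02 f4, then zero-pad to 3 bytes: K' = 02 f4 00.
K' ⊕ ipad = 34 c2 36.
Inner input = 34 c2 36 ∥ d7 7e 83.
Inner hash: sum = 52+194+54+215+126+131 = 772 → 03 04.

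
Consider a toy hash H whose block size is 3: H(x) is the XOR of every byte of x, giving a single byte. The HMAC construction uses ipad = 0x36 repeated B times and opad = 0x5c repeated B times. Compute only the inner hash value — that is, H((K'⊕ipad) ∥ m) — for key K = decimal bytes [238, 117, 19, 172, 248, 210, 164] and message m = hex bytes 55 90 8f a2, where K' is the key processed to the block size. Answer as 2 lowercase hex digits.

Key decimal bytes [238, 117, 19, 172, 248, 210, 164] = ee 75 13 ac f8 d2 a4 is 7 bytes > B = 3, so hash it first: H(key) = aa, then zero-pad to 3 bytes: K' = aa 00 00.
K' ⊕ ipad = 9c 36 36.
Inner input = 9c 36 36 ∥ 55 90 8f a2.
Inner hash: XOR 9c⊕36⊕36⊕55⊕90⊕8f⊕a2 = 74.

74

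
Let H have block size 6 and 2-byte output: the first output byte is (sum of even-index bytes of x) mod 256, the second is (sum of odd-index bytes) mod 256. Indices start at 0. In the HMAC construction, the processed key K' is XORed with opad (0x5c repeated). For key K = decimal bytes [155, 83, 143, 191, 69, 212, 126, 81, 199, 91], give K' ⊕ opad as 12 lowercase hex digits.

e8ce5c5c5c5c

Key decimal bytes [155, 83, 143, 191, 69, 212, 126, 81, 199, 91] = 9b 53 8f bf 45 d4 7e 51 c7 5b is 10 bytes > B = 6, so hash it first: H(key) = b4 92, then zero-pad to 6 bytes: K' = b4 92 00 00 00 00.
XOR each byte with 0x5c: b4⊕5c=e8, 92⊕5c=ce, 00⊕5c=5c, 00⊕5c=5c, 00⊕5c=5c, 00⊕5c=5c.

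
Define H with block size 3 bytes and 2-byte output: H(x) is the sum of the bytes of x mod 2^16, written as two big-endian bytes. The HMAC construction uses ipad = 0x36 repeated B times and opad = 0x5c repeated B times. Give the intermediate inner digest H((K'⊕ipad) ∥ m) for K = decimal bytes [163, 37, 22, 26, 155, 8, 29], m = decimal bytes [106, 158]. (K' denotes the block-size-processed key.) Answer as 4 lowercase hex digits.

0203

Key decimal bytes [163, 37, 22, 26, 155, 8, 29] = a3 25 16 1a 9b 08 1d is 7 bytes > B = 3, so hash it first: H(key) = 01 b8, then zero-pad to 3 bytes: K' = 01 b8 00.
K' ⊕ ipad = 37 8e 36.
Inner input = 37 8e 36 ∥ 6a 9e.
Inner hash: sum = 55+142+54+106+158 = 515 → 02 03.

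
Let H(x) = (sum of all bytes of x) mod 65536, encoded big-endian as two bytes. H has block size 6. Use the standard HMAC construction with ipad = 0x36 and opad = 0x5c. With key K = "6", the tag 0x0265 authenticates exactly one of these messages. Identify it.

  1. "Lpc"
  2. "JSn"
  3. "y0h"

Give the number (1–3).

Key "6" = 36 is 1 byte ≤ B = 6; zero-pad to 6 bytes: K' = 36 00 00 00 00 00.
K' ⊕ ipad = 00 36 36 36 36 36; K' ⊕ opad = 6a 5c 5c 5c 5c 5c.
m1: inner = H(00 36 36 36 36 36 4c 70 63) = 02 2d; tag = H(6a 5c 5c 5c 5c 5c 02 2d) = 0265 ← matches
m2: inner = H(00 36 36 36 36 36 4a 53 6e) = 02 19; tag = H(6a 5c 5c 5c 5c 5c 02 19) = 0251
m3: inner = H(00 36 36 36 36 36 79 30 68) = 02 1f; tag = H(6a 5c 5c 5c 5c 5c 02 1f) = 0257

1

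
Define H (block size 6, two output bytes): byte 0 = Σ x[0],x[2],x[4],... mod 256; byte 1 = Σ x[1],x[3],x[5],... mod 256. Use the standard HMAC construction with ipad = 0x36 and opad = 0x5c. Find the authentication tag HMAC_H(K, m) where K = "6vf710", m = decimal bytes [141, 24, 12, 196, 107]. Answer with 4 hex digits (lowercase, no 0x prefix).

6c24

Key "6vf710" = 36 76 66 37 31 30 is exactly B = 6 bytes: K' = 36 76 66 37 31 30.
K' ⊕ ipad = 00 40 50 01 07 06.  K' ⊕ opad = 6a 2a 3a 6b 6d 6c.
Inner input = (K'⊕ipad) ∥ m = 00 40 50 01 07 06 ∥ 8d 18 0c c4 6b.
Inner hash: even-index sum = 347 mod 256 = 91; odd-index sum = 291 mod 256 = 35 → 5b 23.
Outer input = (K'⊕opad) ∥ inner = 6a 2a 3a 6b 6d 6c ∥ 5b 23.
Outer hash (tag): even-index sum = 364 mod 256 = 108; odd-index sum = 292 mod 256 = 36 → 6c 24.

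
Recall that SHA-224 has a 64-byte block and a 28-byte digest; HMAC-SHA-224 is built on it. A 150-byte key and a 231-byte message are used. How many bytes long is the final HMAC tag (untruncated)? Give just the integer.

28

The tag is one SHA-224 digest: 28 bytes.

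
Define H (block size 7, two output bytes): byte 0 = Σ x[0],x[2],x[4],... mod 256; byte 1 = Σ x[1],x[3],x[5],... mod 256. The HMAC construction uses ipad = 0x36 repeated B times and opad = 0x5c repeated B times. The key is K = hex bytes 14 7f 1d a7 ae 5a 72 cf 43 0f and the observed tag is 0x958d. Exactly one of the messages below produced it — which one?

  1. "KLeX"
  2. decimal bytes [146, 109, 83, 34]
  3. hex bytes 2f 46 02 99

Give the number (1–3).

2

Key hex bytes 14 7f 1d a7 ae 5a 72 cf 43 0f is 10 bytes > B = 7, so hash it first: H(key) = 94 5e, then zero-pad to 7 bytes: K' = 94 5e 00 00 00 00 00.
K' ⊕ ipad = a2 68 36 36 36 36 36; K' ⊕ opad = c8 02 5c 5c 5c 5c 5c.
m1: inner = H(a2 68 36 36 36 36 36 4b 4c 65 58) = e8 84; tag = H(c8 02 5c 5c 5c 5c 5c e8 84) = 60a2
m2: inner = H(a2 68 36 36 36 36 36 92 6d 53 22) = d3 b9; tag = H(c8 02 5c 5c 5c 5c 5c d3 b9) = 958d ← matches
m3: inner = H(a2 68 36 36 36 36 36 2f 46 02 99) = 23 05; tag = H(c8 02 5c 5c 5c 5c 5c 23 05) = e1dd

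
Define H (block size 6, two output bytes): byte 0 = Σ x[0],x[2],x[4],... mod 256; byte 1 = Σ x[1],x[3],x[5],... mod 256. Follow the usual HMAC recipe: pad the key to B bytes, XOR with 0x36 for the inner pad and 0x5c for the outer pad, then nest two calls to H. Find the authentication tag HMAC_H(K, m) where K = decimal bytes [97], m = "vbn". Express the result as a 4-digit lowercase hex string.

Key decimal bytes [97] = 61 is 1 byte ≤ B = 6; zero-pad to 6 bytes: K' = 61 00 00 00 00 00.
K' ⊕ ipad = 57 36 36 36 36 36.  K' ⊕ opad = 3d 5c 5c 5c 5c 5c.
Inner input = (K'⊕ipad) ∥ m = 57 36 36 36 36 36 ∥ 76 62 6e.
Inner hash: even-index sum = 423 mod 256 = 167; odd-index sum = 260 mod 256 = 4 → a7 04.
Outer input = (K'⊕opad) ∥ inner = 3d 5c 5c 5c 5c 5c ∥ a7 04.
Outer hash (tag): even-index sum = 412 mod 256 = 156; odd-index sum = 280 mod 256 = 24 → 9c 18.

9c18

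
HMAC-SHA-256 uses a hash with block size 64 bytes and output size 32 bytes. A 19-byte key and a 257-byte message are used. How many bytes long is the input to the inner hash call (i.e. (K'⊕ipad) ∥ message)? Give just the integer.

321

Key is 19 ≤ 64 bytes, zero-padded: |K'| = 64.
Inner input = (K'⊕ipad) ∥ m → 64 + 257 = 321 bytes.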